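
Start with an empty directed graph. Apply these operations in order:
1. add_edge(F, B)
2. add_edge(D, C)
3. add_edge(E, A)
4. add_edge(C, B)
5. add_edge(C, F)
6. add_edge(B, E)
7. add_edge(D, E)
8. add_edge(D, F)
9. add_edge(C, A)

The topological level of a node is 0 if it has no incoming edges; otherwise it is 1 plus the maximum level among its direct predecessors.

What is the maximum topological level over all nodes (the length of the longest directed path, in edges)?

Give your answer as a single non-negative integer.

Answer: 5

Derivation:
Op 1: add_edge(F, B). Edges now: 1
Op 2: add_edge(D, C). Edges now: 2
Op 3: add_edge(E, A). Edges now: 3
Op 4: add_edge(C, B). Edges now: 4
Op 5: add_edge(C, F). Edges now: 5
Op 6: add_edge(B, E). Edges now: 6
Op 7: add_edge(D, E). Edges now: 7
Op 8: add_edge(D, F). Edges now: 8
Op 9: add_edge(C, A). Edges now: 9
Compute levels (Kahn BFS):
  sources (in-degree 0): D
  process D: level=0
    D->C: in-degree(C)=0, level(C)=1, enqueue
    D->E: in-degree(E)=1, level(E)>=1
    D->F: in-degree(F)=1, level(F)>=1
  process C: level=1
    C->A: in-degree(A)=1, level(A)>=2
    C->B: in-degree(B)=1, level(B)>=2
    C->F: in-degree(F)=0, level(F)=2, enqueue
  process F: level=2
    F->B: in-degree(B)=0, level(B)=3, enqueue
  process B: level=3
    B->E: in-degree(E)=0, level(E)=4, enqueue
  process E: level=4
    E->A: in-degree(A)=0, level(A)=5, enqueue
  process A: level=5
All levels: A:5, B:3, C:1, D:0, E:4, F:2
max level = 5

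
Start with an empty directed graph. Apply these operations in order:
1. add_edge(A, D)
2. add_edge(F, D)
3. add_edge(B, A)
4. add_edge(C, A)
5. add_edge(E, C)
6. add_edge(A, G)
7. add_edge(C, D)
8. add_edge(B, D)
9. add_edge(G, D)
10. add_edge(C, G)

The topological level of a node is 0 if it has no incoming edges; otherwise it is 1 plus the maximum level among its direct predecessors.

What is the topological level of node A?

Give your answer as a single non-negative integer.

Answer: 2

Derivation:
Op 1: add_edge(A, D). Edges now: 1
Op 2: add_edge(F, D). Edges now: 2
Op 3: add_edge(B, A). Edges now: 3
Op 4: add_edge(C, A). Edges now: 4
Op 5: add_edge(E, C). Edges now: 5
Op 6: add_edge(A, G). Edges now: 6
Op 7: add_edge(C, D). Edges now: 7
Op 8: add_edge(B, D). Edges now: 8
Op 9: add_edge(G, D). Edges now: 9
Op 10: add_edge(C, G). Edges now: 10
Compute levels (Kahn BFS):
  sources (in-degree 0): B, E, F
  process B: level=0
    B->A: in-degree(A)=1, level(A)>=1
    B->D: in-degree(D)=4, level(D)>=1
  process E: level=0
    E->C: in-degree(C)=0, level(C)=1, enqueue
  process F: level=0
    F->D: in-degree(D)=3, level(D)>=1
  process C: level=1
    C->A: in-degree(A)=0, level(A)=2, enqueue
    C->D: in-degree(D)=2, level(D)>=2
    C->G: in-degree(G)=1, level(G)>=2
  process A: level=2
    A->D: in-degree(D)=1, level(D)>=3
    A->G: in-degree(G)=0, level(G)=3, enqueue
  process G: level=3
    G->D: in-degree(D)=0, level(D)=4, enqueue
  process D: level=4
All levels: A:2, B:0, C:1, D:4, E:0, F:0, G:3
level(A) = 2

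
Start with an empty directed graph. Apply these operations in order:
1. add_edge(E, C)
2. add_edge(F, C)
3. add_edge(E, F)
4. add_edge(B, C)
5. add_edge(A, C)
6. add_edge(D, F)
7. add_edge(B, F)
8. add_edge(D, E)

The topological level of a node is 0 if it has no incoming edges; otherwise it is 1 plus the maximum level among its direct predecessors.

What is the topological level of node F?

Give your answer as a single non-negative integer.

Answer: 2

Derivation:
Op 1: add_edge(E, C). Edges now: 1
Op 2: add_edge(F, C). Edges now: 2
Op 3: add_edge(E, F). Edges now: 3
Op 4: add_edge(B, C). Edges now: 4
Op 5: add_edge(A, C). Edges now: 5
Op 6: add_edge(D, F). Edges now: 6
Op 7: add_edge(B, F). Edges now: 7
Op 8: add_edge(D, E). Edges now: 8
Compute levels (Kahn BFS):
  sources (in-degree 0): A, B, D
  process A: level=0
    A->C: in-degree(C)=3, level(C)>=1
  process B: level=0
    B->C: in-degree(C)=2, level(C)>=1
    B->F: in-degree(F)=2, level(F)>=1
  process D: level=0
    D->E: in-degree(E)=0, level(E)=1, enqueue
    D->F: in-degree(F)=1, level(F)>=1
  process E: level=1
    E->C: in-degree(C)=1, level(C)>=2
    E->F: in-degree(F)=0, level(F)=2, enqueue
  process F: level=2
    F->C: in-degree(C)=0, level(C)=3, enqueue
  process C: level=3
All levels: A:0, B:0, C:3, D:0, E:1, F:2
level(F) = 2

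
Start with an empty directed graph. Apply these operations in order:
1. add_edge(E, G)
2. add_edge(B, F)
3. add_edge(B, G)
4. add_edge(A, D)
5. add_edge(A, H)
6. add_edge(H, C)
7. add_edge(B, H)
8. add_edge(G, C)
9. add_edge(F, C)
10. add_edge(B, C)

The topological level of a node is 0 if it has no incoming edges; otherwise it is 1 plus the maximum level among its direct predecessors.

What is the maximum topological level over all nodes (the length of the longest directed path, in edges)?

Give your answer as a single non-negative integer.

Op 1: add_edge(E, G). Edges now: 1
Op 2: add_edge(B, F). Edges now: 2
Op 3: add_edge(B, G). Edges now: 3
Op 4: add_edge(A, D). Edges now: 4
Op 5: add_edge(A, H). Edges now: 5
Op 6: add_edge(H, C). Edges now: 6
Op 7: add_edge(B, H). Edges now: 7
Op 8: add_edge(G, C). Edges now: 8
Op 9: add_edge(F, C). Edges now: 9
Op 10: add_edge(B, C). Edges now: 10
Compute levels (Kahn BFS):
  sources (in-degree 0): A, B, E
  process A: level=0
    A->D: in-degree(D)=0, level(D)=1, enqueue
    A->H: in-degree(H)=1, level(H)>=1
  process B: level=0
    B->C: in-degree(C)=3, level(C)>=1
    B->F: in-degree(F)=0, level(F)=1, enqueue
    B->G: in-degree(G)=1, level(G)>=1
    B->H: in-degree(H)=0, level(H)=1, enqueue
  process E: level=0
    E->G: in-degree(G)=0, level(G)=1, enqueue
  process D: level=1
  process F: level=1
    F->C: in-degree(C)=2, level(C)>=2
  process H: level=1
    H->C: in-degree(C)=1, level(C)>=2
  process G: level=1
    G->C: in-degree(C)=0, level(C)=2, enqueue
  process C: level=2
All levels: A:0, B:0, C:2, D:1, E:0, F:1, G:1, H:1
max level = 2

Answer: 2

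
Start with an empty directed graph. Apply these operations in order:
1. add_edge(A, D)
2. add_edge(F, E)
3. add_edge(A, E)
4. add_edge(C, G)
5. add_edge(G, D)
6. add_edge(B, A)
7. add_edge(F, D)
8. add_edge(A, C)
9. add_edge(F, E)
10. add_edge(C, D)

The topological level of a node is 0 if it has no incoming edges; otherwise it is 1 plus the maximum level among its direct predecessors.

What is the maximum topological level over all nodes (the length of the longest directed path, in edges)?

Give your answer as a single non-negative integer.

Answer: 4

Derivation:
Op 1: add_edge(A, D). Edges now: 1
Op 2: add_edge(F, E). Edges now: 2
Op 3: add_edge(A, E). Edges now: 3
Op 4: add_edge(C, G). Edges now: 4
Op 5: add_edge(G, D). Edges now: 5
Op 6: add_edge(B, A). Edges now: 6
Op 7: add_edge(F, D). Edges now: 7
Op 8: add_edge(A, C). Edges now: 8
Op 9: add_edge(F, E) (duplicate, no change). Edges now: 8
Op 10: add_edge(C, D). Edges now: 9
Compute levels (Kahn BFS):
  sources (in-degree 0): B, F
  process B: level=0
    B->A: in-degree(A)=0, level(A)=1, enqueue
  process F: level=0
    F->D: in-degree(D)=3, level(D)>=1
    F->E: in-degree(E)=1, level(E)>=1
  process A: level=1
    A->C: in-degree(C)=0, level(C)=2, enqueue
    A->D: in-degree(D)=2, level(D)>=2
    A->E: in-degree(E)=0, level(E)=2, enqueue
  process C: level=2
    C->D: in-degree(D)=1, level(D)>=3
    C->G: in-degree(G)=0, level(G)=3, enqueue
  process E: level=2
  process G: level=3
    G->D: in-degree(D)=0, level(D)=4, enqueue
  process D: level=4
All levels: A:1, B:0, C:2, D:4, E:2, F:0, G:3
max level = 4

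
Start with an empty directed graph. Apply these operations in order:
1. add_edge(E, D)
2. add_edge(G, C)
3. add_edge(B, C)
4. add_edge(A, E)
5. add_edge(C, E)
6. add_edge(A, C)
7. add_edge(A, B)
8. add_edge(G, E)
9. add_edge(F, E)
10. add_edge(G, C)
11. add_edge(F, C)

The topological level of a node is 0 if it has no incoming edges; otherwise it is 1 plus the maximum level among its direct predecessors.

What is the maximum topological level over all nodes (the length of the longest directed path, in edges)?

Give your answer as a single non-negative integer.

Answer: 4

Derivation:
Op 1: add_edge(E, D). Edges now: 1
Op 2: add_edge(G, C). Edges now: 2
Op 3: add_edge(B, C). Edges now: 3
Op 4: add_edge(A, E). Edges now: 4
Op 5: add_edge(C, E). Edges now: 5
Op 6: add_edge(A, C). Edges now: 6
Op 7: add_edge(A, B). Edges now: 7
Op 8: add_edge(G, E). Edges now: 8
Op 9: add_edge(F, E). Edges now: 9
Op 10: add_edge(G, C) (duplicate, no change). Edges now: 9
Op 11: add_edge(F, C). Edges now: 10
Compute levels (Kahn BFS):
  sources (in-degree 0): A, F, G
  process A: level=0
    A->B: in-degree(B)=0, level(B)=1, enqueue
    A->C: in-degree(C)=3, level(C)>=1
    A->E: in-degree(E)=3, level(E)>=1
  process F: level=0
    F->C: in-degree(C)=2, level(C)>=1
    F->E: in-degree(E)=2, level(E)>=1
  process G: level=0
    G->C: in-degree(C)=1, level(C)>=1
    G->E: in-degree(E)=1, level(E)>=1
  process B: level=1
    B->C: in-degree(C)=0, level(C)=2, enqueue
  process C: level=2
    C->E: in-degree(E)=0, level(E)=3, enqueue
  process E: level=3
    E->D: in-degree(D)=0, level(D)=4, enqueue
  process D: level=4
All levels: A:0, B:1, C:2, D:4, E:3, F:0, G:0
max level = 4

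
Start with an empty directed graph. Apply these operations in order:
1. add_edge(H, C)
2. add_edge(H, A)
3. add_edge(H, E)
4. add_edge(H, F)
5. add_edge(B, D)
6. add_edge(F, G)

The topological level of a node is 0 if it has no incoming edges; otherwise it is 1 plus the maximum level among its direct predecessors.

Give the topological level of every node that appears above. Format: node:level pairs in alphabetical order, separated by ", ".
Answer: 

Answer: A:1, B:0, C:1, D:1, E:1, F:1, G:2, H:0

Derivation:
Op 1: add_edge(H, C). Edges now: 1
Op 2: add_edge(H, A). Edges now: 2
Op 3: add_edge(H, E). Edges now: 3
Op 4: add_edge(H, F). Edges now: 4
Op 5: add_edge(B, D). Edges now: 5
Op 6: add_edge(F, G). Edges now: 6
Compute levels (Kahn BFS):
  sources (in-degree 0): B, H
  process B: level=0
    B->D: in-degree(D)=0, level(D)=1, enqueue
  process H: level=0
    H->A: in-degree(A)=0, level(A)=1, enqueue
    H->C: in-degree(C)=0, level(C)=1, enqueue
    H->E: in-degree(E)=0, level(E)=1, enqueue
    H->F: in-degree(F)=0, level(F)=1, enqueue
  process D: level=1
  process A: level=1
  process C: level=1
  process E: level=1
  process F: level=1
    F->G: in-degree(G)=0, level(G)=2, enqueue
  process G: level=2
All levels: A:1, B:0, C:1, D:1, E:1, F:1, G:2, H:0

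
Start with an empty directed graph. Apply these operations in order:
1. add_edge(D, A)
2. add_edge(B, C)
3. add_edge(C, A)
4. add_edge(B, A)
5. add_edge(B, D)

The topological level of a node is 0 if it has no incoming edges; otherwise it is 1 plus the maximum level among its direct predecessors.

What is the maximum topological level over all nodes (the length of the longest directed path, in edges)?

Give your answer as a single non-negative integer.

Answer: 2

Derivation:
Op 1: add_edge(D, A). Edges now: 1
Op 2: add_edge(B, C). Edges now: 2
Op 3: add_edge(C, A). Edges now: 3
Op 4: add_edge(B, A). Edges now: 4
Op 5: add_edge(B, D). Edges now: 5
Compute levels (Kahn BFS):
  sources (in-degree 0): B
  process B: level=0
    B->A: in-degree(A)=2, level(A)>=1
    B->C: in-degree(C)=0, level(C)=1, enqueue
    B->D: in-degree(D)=0, level(D)=1, enqueue
  process C: level=1
    C->A: in-degree(A)=1, level(A)>=2
  process D: level=1
    D->A: in-degree(A)=0, level(A)=2, enqueue
  process A: level=2
All levels: A:2, B:0, C:1, D:1
max level = 2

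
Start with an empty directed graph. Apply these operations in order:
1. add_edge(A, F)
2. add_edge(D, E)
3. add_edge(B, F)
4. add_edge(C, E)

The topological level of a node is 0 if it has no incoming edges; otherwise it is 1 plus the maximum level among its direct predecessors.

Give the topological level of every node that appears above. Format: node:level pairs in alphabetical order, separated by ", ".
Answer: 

Op 1: add_edge(A, F). Edges now: 1
Op 2: add_edge(D, E). Edges now: 2
Op 3: add_edge(B, F). Edges now: 3
Op 4: add_edge(C, E). Edges now: 4
Compute levels (Kahn BFS):
  sources (in-degree 0): A, B, C, D
  process A: level=0
    A->F: in-degree(F)=1, level(F)>=1
  process B: level=0
    B->F: in-degree(F)=0, level(F)=1, enqueue
  process C: level=0
    C->E: in-degree(E)=1, level(E)>=1
  process D: level=0
    D->E: in-degree(E)=0, level(E)=1, enqueue
  process F: level=1
  process E: level=1
All levels: A:0, B:0, C:0, D:0, E:1, F:1

Answer: A:0, B:0, C:0, D:0, E:1, F:1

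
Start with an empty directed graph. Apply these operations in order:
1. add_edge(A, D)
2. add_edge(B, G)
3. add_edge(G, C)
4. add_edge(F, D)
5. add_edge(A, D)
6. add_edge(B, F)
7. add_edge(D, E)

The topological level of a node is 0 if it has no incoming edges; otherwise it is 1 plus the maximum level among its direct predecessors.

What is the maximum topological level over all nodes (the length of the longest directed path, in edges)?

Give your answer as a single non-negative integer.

Answer: 3

Derivation:
Op 1: add_edge(A, D). Edges now: 1
Op 2: add_edge(B, G). Edges now: 2
Op 3: add_edge(G, C). Edges now: 3
Op 4: add_edge(F, D). Edges now: 4
Op 5: add_edge(A, D) (duplicate, no change). Edges now: 4
Op 6: add_edge(B, F). Edges now: 5
Op 7: add_edge(D, E). Edges now: 6
Compute levels (Kahn BFS):
  sources (in-degree 0): A, B
  process A: level=0
    A->D: in-degree(D)=1, level(D)>=1
  process B: level=0
    B->F: in-degree(F)=0, level(F)=1, enqueue
    B->G: in-degree(G)=0, level(G)=1, enqueue
  process F: level=1
    F->D: in-degree(D)=0, level(D)=2, enqueue
  process G: level=1
    G->C: in-degree(C)=0, level(C)=2, enqueue
  process D: level=2
    D->E: in-degree(E)=0, level(E)=3, enqueue
  process C: level=2
  process E: level=3
All levels: A:0, B:0, C:2, D:2, E:3, F:1, G:1
max level = 3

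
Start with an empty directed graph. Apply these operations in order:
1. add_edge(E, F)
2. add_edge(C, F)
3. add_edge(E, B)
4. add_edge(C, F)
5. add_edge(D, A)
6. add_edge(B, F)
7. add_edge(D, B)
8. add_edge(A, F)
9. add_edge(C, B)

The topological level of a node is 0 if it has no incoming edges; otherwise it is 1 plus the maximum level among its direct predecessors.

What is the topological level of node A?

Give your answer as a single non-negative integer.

Answer: 1

Derivation:
Op 1: add_edge(E, F). Edges now: 1
Op 2: add_edge(C, F). Edges now: 2
Op 3: add_edge(E, B). Edges now: 3
Op 4: add_edge(C, F) (duplicate, no change). Edges now: 3
Op 5: add_edge(D, A). Edges now: 4
Op 6: add_edge(B, F). Edges now: 5
Op 7: add_edge(D, B). Edges now: 6
Op 8: add_edge(A, F). Edges now: 7
Op 9: add_edge(C, B). Edges now: 8
Compute levels (Kahn BFS):
  sources (in-degree 0): C, D, E
  process C: level=0
    C->B: in-degree(B)=2, level(B)>=1
    C->F: in-degree(F)=3, level(F)>=1
  process D: level=0
    D->A: in-degree(A)=0, level(A)=1, enqueue
    D->B: in-degree(B)=1, level(B)>=1
  process E: level=0
    E->B: in-degree(B)=0, level(B)=1, enqueue
    E->F: in-degree(F)=2, level(F)>=1
  process A: level=1
    A->F: in-degree(F)=1, level(F)>=2
  process B: level=1
    B->F: in-degree(F)=0, level(F)=2, enqueue
  process F: level=2
All levels: A:1, B:1, C:0, D:0, E:0, F:2
level(A) = 1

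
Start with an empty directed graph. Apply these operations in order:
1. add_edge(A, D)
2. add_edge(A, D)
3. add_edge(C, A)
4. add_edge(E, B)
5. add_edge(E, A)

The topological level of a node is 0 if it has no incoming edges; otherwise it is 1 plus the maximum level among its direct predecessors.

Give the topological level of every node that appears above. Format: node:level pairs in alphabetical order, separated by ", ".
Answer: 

Op 1: add_edge(A, D). Edges now: 1
Op 2: add_edge(A, D) (duplicate, no change). Edges now: 1
Op 3: add_edge(C, A). Edges now: 2
Op 4: add_edge(E, B). Edges now: 3
Op 5: add_edge(E, A). Edges now: 4
Compute levels (Kahn BFS):
  sources (in-degree 0): C, E
  process C: level=0
    C->A: in-degree(A)=1, level(A)>=1
  process E: level=0
    E->A: in-degree(A)=0, level(A)=1, enqueue
    E->B: in-degree(B)=0, level(B)=1, enqueue
  process A: level=1
    A->D: in-degree(D)=0, level(D)=2, enqueue
  process B: level=1
  process D: level=2
All levels: A:1, B:1, C:0, D:2, E:0

Answer: A:1, B:1, C:0, D:2, E:0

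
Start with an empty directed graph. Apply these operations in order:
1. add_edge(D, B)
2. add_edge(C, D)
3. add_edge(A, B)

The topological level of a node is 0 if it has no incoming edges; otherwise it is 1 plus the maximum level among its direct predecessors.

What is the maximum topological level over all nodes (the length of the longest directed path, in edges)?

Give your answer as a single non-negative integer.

Answer: 2

Derivation:
Op 1: add_edge(D, B). Edges now: 1
Op 2: add_edge(C, D). Edges now: 2
Op 3: add_edge(A, B). Edges now: 3
Compute levels (Kahn BFS):
  sources (in-degree 0): A, C
  process A: level=0
    A->B: in-degree(B)=1, level(B)>=1
  process C: level=0
    C->D: in-degree(D)=0, level(D)=1, enqueue
  process D: level=1
    D->B: in-degree(B)=0, level(B)=2, enqueue
  process B: level=2
All levels: A:0, B:2, C:0, D:1
max level = 2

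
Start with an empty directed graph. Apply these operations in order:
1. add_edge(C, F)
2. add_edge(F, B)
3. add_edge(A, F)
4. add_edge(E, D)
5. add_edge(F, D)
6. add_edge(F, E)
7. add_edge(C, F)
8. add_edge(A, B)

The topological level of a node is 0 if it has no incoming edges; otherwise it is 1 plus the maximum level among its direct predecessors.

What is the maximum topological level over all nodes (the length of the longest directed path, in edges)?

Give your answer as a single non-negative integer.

Answer: 3

Derivation:
Op 1: add_edge(C, F). Edges now: 1
Op 2: add_edge(F, B). Edges now: 2
Op 3: add_edge(A, F). Edges now: 3
Op 4: add_edge(E, D). Edges now: 4
Op 5: add_edge(F, D). Edges now: 5
Op 6: add_edge(F, E). Edges now: 6
Op 7: add_edge(C, F) (duplicate, no change). Edges now: 6
Op 8: add_edge(A, B). Edges now: 7
Compute levels (Kahn BFS):
  sources (in-degree 0): A, C
  process A: level=0
    A->B: in-degree(B)=1, level(B)>=1
    A->F: in-degree(F)=1, level(F)>=1
  process C: level=0
    C->F: in-degree(F)=0, level(F)=1, enqueue
  process F: level=1
    F->B: in-degree(B)=0, level(B)=2, enqueue
    F->D: in-degree(D)=1, level(D)>=2
    F->E: in-degree(E)=0, level(E)=2, enqueue
  process B: level=2
  process E: level=2
    E->D: in-degree(D)=0, level(D)=3, enqueue
  process D: level=3
All levels: A:0, B:2, C:0, D:3, E:2, F:1
max level = 3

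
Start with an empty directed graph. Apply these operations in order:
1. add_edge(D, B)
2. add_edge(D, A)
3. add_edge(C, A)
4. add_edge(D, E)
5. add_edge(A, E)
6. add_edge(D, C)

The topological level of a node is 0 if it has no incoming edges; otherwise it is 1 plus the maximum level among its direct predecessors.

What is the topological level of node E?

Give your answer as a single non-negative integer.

Answer: 3

Derivation:
Op 1: add_edge(D, B). Edges now: 1
Op 2: add_edge(D, A). Edges now: 2
Op 3: add_edge(C, A). Edges now: 3
Op 4: add_edge(D, E). Edges now: 4
Op 5: add_edge(A, E). Edges now: 5
Op 6: add_edge(D, C). Edges now: 6
Compute levels (Kahn BFS):
  sources (in-degree 0): D
  process D: level=0
    D->A: in-degree(A)=1, level(A)>=1
    D->B: in-degree(B)=0, level(B)=1, enqueue
    D->C: in-degree(C)=0, level(C)=1, enqueue
    D->E: in-degree(E)=1, level(E)>=1
  process B: level=1
  process C: level=1
    C->A: in-degree(A)=0, level(A)=2, enqueue
  process A: level=2
    A->E: in-degree(E)=0, level(E)=3, enqueue
  process E: level=3
All levels: A:2, B:1, C:1, D:0, E:3
level(E) = 3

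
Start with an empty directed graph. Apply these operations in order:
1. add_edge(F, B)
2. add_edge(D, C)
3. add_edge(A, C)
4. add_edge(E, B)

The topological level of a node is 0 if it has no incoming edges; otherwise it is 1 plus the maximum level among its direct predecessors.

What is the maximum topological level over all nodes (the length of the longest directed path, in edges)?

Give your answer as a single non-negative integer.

Op 1: add_edge(F, B). Edges now: 1
Op 2: add_edge(D, C). Edges now: 2
Op 3: add_edge(A, C). Edges now: 3
Op 4: add_edge(E, B). Edges now: 4
Compute levels (Kahn BFS):
  sources (in-degree 0): A, D, E, F
  process A: level=0
    A->C: in-degree(C)=1, level(C)>=1
  process D: level=0
    D->C: in-degree(C)=0, level(C)=1, enqueue
  process E: level=0
    E->B: in-degree(B)=1, level(B)>=1
  process F: level=0
    F->B: in-degree(B)=0, level(B)=1, enqueue
  process C: level=1
  process B: level=1
All levels: A:0, B:1, C:1, D:0, E:0, F:0
max level = 1

Answer: 1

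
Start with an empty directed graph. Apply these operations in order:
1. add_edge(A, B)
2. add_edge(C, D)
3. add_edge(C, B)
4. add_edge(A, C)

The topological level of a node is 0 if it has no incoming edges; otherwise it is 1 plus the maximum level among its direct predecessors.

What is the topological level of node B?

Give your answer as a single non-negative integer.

Answer: 2

Derivation:
Op 1: add_edge(A, B). Edges now: 1
Op 2: add_edge(C, D). Edges now: 2
Op 3: add_edge(C, B). Edges now: 3
Op 4: add_edge(A, C). Edges now: 4
Compute levels (Kahn BFS):
  sources (in-degree 0): A
  process A: level=0
    A->B: in-degree(B)=1, level(B)>=1
    A->C: in-degree(C)=0, level(C)=1, enqueue
  process C: level=1
    C->B: in-degree(B)=0, level(B)=2, enqueue
    C->D: in-degree(D)=0, level(D)=2, enqueue
  process B: level=2
  process D: level=2
All levels: A:0, B:2, C:1, D:2
level(B) = 2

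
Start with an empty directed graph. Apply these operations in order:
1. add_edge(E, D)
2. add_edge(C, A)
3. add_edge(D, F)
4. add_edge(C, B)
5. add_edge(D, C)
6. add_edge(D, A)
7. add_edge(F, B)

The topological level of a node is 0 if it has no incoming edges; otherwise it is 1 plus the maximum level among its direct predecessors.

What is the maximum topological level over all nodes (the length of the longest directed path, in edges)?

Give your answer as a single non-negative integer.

Answer: 3

Derivation:
Op 1: add_edge(E, D). Edges now: 1
Op 2: add_edge(C, A). Edges now: 2
Op 3: add_edge(D, F). Edges now: 3
Op 4: add_edge(C, B). Edges now: 4
Op 5: add_edge(D, C). Edges now: 5
Op 6: add_edge(D, A). Edges now: 6
Op 7: add_edge(F, B). Edges now: 7
Compute levels (Kahn BFS):
  sources (in-degree 0): E
  process E: level=0
    E->D: in-degree(D)=0, level(D)=1, enqueue
  process D: level=1
    D->A: in-degree(A)=1, level(A)>=2
    D->C: in-degree(C)=0, level(C)=2, enqueue
    D->F: in-degree(F)=0, level(F)=2, enqueue
  process C: level=2
    C->A: in-degree(A)=0, level(A)=3, enqueue
    C->B: in-degree(B)=1, level(B)>=3
  process F: level=2
    F->B: in-degree(B)=0, level(B)=3, enqueue
  process A: level=3
  process B: level=3
All levels: A:3, B:3, C:2, D:1, E:0, F:2
max level = 3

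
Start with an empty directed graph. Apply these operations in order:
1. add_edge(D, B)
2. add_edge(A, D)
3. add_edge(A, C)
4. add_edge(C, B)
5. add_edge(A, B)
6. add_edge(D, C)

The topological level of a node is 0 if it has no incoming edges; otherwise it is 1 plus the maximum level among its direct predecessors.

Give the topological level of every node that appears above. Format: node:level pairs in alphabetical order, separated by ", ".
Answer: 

Op 1: add_edge(D, B). Edges now: 1
Op 2: add_edge(A, D). Edges now: 2
Op 3: add_edge(A, C). Edges now: 3
Op 4: add_edge(C, B). Edges now: 4
Op 5: add_edge(A, B). Edges now: 5
Op 6: add_edge(D, C). Edges now: 6
Compute levels (Kahn BFS):
  sources (in-degree 0): A
  process A: level=0
    A->B: in-degree(B)=2, level(B)>=1
    A->C: in-degree(C)=1, level(C)>=1
    A->D: in-degree(D)=0, level(D)=1, enqueue
  process D: level=1
    D->B: in-degree(B)=1, level(B)>=2
    D->C: in-degree(C)=0, level(C)=2, enqueue
  process C: level=2
    C->B: in-degree(B)=0, level(B)=3, enqueue
  process B: level=3
All levels: A:0, B:3, C:2, D:1

Answer: A:0, B:3, C:2, D:1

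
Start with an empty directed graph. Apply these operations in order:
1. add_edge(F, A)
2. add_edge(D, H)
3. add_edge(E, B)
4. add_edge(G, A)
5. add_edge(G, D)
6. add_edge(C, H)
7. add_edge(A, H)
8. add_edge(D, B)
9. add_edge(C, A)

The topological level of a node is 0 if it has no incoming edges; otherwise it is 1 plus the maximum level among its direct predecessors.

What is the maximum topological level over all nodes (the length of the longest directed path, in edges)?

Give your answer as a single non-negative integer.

Answer: 2

Derivation:
Op 1: add_edge(F, A). Edges now: 1
Op 2: add_edge(D, H). Edges now: 2
Op 3: add_edge(E, B). Edges now: 3
Op 4: add_edge(G, A). Edges now: 4
Op 5: add_edge(G, D). Edges now: 5
Op 6: add_edge(C, H). Edges now: 6
Op 7: add_edge(A, H). Edges now: 7
Op 8: add_edge(D, B). Edges now: 8
Op 9: add_edge(C, A). Edges now: 9
Compute levels (Kahn BFS):
  sources (in-degree 0): C, E, F, G
  process C: level=0
    C->A: in-degree(A)=2, level(A)>=1
    C->H: in-degree(H)=2, level(H)>=1
  process E: level=0
    E->B: in-degree(B)=1, level(B)>=1
  process F: level=0
    F->A: in-degree(A)=1, level(A)>=1
  process G: level=0
    G->A: in-degree(A)=0, level(A)=1, enqueue
    G->D: in-degree(D)=0, level(D)=1, enqueue
  process A: level=1
    A->H: in-degree(H)=1, level(H)>=2
  process D: level=1
    D->B: in-degree(B)=0, level(B)=2, enqueue
    D->H: in-degree(H)=0, level(H)=2, enqueue
  process B: level=2
  process H: level=2
All levels: A:1, B:2, C:0, D:1, E:0, F:0, G:0, H:2
max level = 2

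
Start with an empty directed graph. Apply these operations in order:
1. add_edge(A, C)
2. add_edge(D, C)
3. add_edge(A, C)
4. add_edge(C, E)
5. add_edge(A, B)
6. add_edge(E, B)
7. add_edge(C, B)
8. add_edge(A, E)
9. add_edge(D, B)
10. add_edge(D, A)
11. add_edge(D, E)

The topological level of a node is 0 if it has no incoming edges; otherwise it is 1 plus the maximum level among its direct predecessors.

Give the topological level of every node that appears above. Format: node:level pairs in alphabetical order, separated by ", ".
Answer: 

Op 1: add_edge(A, C). Edges now: 1
Op 2: add_edge(D, C). Edges now: 2
Op 3: add_edge(A, C) (duplicate, no change). Edges now: 2
Op 4: add_edge(C, E). Edges now: 3
Op 5: add_edge(A, B). Edges now: 4
Op 6: add_edge(E, B). Edges now: 5
Op 7: add_edge(C, B). Edges now: 6
Op 8: add_edge(A, E). Edges now: 7
Op 9: add_edge(D, B). Edges now: 8
Op 10: add_edge(D, A). Edges now: 9
Op 11: add_edge(D, E). Edges now: 10
Compute levels (Kahn BFS):
  sources (in-degree 0): D
  process D: level=0
    D->A: in-degree(A)=0, level(A)=1, enqueue
    D->B: in-degree(B)=3, level(B)>=1
    D->C: in-degree(C)=1, level(C)>=1
    D->E: in-degree(E)=2, level(E)>=1
  process A: level=1
    A->B: in-degree(B)=2, level(B)>=2
    A->C: in-degree(C)=0, level(C)=2, enqueue
    A->E: in-degree(E)=1, level(E)>=2
  process C: level=2
    C->B: in-degree(B)=1, level(B)>=3
    C->E: in-degree(E)=0, level(E)=3, enqueue
  process E: level=3
    E->B: in-degree(B)=0, level(B)=4, enqueue
  process B: level=4
All levels: A:1, B:4, C:2, D:0, E:3

Answer: A:1, B:4, C:2, D:0, E:3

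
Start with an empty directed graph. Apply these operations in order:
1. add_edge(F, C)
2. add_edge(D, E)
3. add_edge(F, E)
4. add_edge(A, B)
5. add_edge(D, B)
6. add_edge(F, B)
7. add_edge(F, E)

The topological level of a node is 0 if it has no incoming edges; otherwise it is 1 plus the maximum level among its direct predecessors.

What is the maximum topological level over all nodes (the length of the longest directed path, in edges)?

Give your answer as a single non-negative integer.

Op 1: add_edge(F, C). Edges now: 1
Op 2: add_edge(D, E). Edges now: 2
Op 3: add_edge(F, E). Edges now: 3
Op 4: add_edge(A, B). Edges now: 4
Op 5: add_edge(D, B). Edges now: 5
Op 6: add_edge(F, B). Edges now: 6
Op 7: add_edge(F, E) (duplicate, no change). Edges now: 6
Compute levels (Kahn BFS):
  sources (in-degree 0): A, D, F
  process A: level=0
    A->B: in-degree(B)=2, level(B)>=1
  process D: level=0
    D->B: in-degree(B)=1, level(B)>=1
    D->E: in-degree(E)=1, level(E)>=1
  process F: level=0
    F->B: in-degree(B)=0, level(B)=1, enqueue
    F->C: in-degree(C)=0, level(C)=1, enqueue
    F->E: in-degree(E)=0, level(E)=1, enqueue
  process B: level=1
  process C: level=1
  process E: level=1
All levels: A:0, B:1, C:1, D:0, E:1, F:0
max level = 1

Answer: 1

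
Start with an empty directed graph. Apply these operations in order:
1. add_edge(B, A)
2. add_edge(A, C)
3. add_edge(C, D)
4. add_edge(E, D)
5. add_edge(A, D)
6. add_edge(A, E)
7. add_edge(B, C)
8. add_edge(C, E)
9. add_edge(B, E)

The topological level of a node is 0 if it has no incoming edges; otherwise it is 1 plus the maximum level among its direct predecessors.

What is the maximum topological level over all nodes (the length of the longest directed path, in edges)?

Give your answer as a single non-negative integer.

Answer: 4

Derivation:
Op 1: add_edge(B, A). Edges now: 1
Op 2: add_edge(A, C). Edges now: 2
Op 3: add_edge(C, D). Edges now: 3
Op 4: add_edge(E, D). Edges now: 4
Op 5: add_edge(A, D). Edges now: 5
Op 6: add_edge(A, E). Edges now: 6
Op 7: add_edge(B, C). Edges now: 7
Op 8: add_edge(C, E). Edges now: 8
Op 9: add_edge(B, E). Edges now: 9
Compute levels (Kahn BFS):
  sources (in-degree 0): B
  process B: level=0
    B->A: in-degree(A)=0, level(A)=1, enqueue
    B->C: in-degree(C)=1, level(C)>=1
    B->E: in-degree(E)=2, level(E)>=1
  process A: level=1
    A->C: in-degree(C)=0, level(C)=2, enqueue
    A->D: in-degree(D)=2, level(D)>=2
    A->E: in-degree(E)=1, level(E)>=2
  process C: level=2
    C->D: in-degree(D)=1, level(D)>=3
    C->E: in-degree(E)=0, level(E)=3, enqueue
  process E: level=3
    E->D: in-degree(D)=0, level(D)=4, enqueue
  process D: level=4
All levels: A:1, B:0, C:2, D:4, E:3
max level = 4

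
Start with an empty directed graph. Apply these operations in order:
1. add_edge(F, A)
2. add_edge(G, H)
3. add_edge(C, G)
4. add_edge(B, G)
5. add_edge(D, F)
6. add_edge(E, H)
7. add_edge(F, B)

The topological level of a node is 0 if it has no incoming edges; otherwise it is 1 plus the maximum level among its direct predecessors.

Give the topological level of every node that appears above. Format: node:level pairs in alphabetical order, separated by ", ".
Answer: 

Op 1: add_edge(F, A). Edges now: 1
Op 2: add_edge(G, H). Edges now: 2
Op 3: add_edge(C, G). Edges now: 3
Op 4: add_edge(B, G). Edges now: 4
Op 5: add_edge(D, F). Edges now: 5
Op 6: add_edge(E, H). Edges now: 6
Op 7: add_edge(F, B). Edges now: 7
Compute levels (Kahn BFS):
  sources (in-degree 0): C, D, E
  process C: level=0
    C->G: in-degree(G)=1, level(G)>=1
  process D: level=0
    D->F: in-degree(F)=0, level(F)=1, enqueue
  process E: level=0
    E->H: in-degree(H)=1, level(H)>=1
  process F: level=1
    F->A: in-degree(A)=0, level(A)=2, enqueue
    F->B: in-degree(B)=0, level(B)=2, enqueue
  process A: level=2
  process B: level=2
    B->G: in-degree(G)=0, level(G)=3, enqueue
  process G: level=3
    G->H: in-degree(H)=0, level(H)=4, enqueue
  process H: level=4
All levels: A:2, B:2, C:0, D:0, E:0, F:1, G:3, H:4

Answer: A:2, B:2, C:0, D:0, E:0, F:1, G:3, H:4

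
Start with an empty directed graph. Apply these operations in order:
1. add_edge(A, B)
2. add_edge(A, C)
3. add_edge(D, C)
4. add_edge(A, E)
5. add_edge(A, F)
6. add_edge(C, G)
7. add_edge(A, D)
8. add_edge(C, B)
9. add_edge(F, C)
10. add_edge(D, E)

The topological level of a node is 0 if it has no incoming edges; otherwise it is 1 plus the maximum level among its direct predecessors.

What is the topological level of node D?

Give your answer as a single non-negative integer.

Op 1: add_edge(A, B). Edges now: 1
Op 2: add_edge(A, C). Edges now: 2
Op 3: add_edge(D, C). Edges now: 3
Op 4: add_edge(A, E). Edges now: 4
Op 5: add_edge(A, F). Edges now: 5
Op 6: add_edge(C, G). Edges now: 6
Op 7: add_edge(A, D). Edges now: 7
Op 8: add_edge(C, B). Edges now: 8
Op 9: add_edge(F, C). Edges now: 9
Op 10: add_edge(D, E). Edges now: 10
Compute levels (Kahn BFS):
  sources (in-degree 0): A
  process A: level=0
    A->B: in-degree(B)=1, level(B)>=1
    A->C: in-degree(C)=2, level(C)>=1
    A->D: in-degree(D)=0, level(D)=1, enqueue
    A->E: in-degree(E)=1, level(E)>=1
    A->F: in-degree(F)=0, level(F)=1, enqueue
  process D: level=1
    D->C: in-degree(C)=1, level(C)>=2
    D->E: in-degree(E)=0, level(E)=2, enqueue
  process F: level=1
    F->C: in-degree(C)=0, level(C)=2, enqueue
  process E: level=2
  process C: level=2
    C->B: in-degree(B)=0, level(B)=3, enqueue
    C->G: in-degree(G)=0, level(G)=3, enqueue
  process B: level=3
  process G: level=3
All levels: A:0, B:3, C:2, D:1, E:2, F:1, G:3
level(D) = 1

Answer: 1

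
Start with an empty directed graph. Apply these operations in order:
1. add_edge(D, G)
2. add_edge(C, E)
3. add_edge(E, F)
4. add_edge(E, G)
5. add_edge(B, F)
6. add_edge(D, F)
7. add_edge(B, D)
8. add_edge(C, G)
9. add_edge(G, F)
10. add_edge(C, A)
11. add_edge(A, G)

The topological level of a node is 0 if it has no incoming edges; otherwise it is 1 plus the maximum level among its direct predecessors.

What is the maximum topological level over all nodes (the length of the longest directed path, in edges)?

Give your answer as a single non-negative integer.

Op 1: add_edge(D, G). Edges now: 1
Op 2: add_edge(C, E). Edges now: 2
Op 3: add_edge(E, F). Edges now: 3
Op 4: add_edge(E, G). Edges now: 4
Op 5: add_edge(B, F). Edges now: 5
Op 6: add_edge(D, F). Edges now: 6
Op 7: add_edge(B, D). Edges now: 7
Op 8: add_edge(C, G). Edges now: 8
Op 9: add_edge(G, F). Edges now: 9
Op 10: add_edge(C, A). Edges now: 10
Op 11: add_edge(A, G). Edges now: 11
Compute levels (Kahn BFS):
  sources (in-degree 0): B, C
  process B: level=0
    B->D: in-degree(D)=0, level(D)=1, enqueue
    B->F: in-degree(F)=3, level(F)>=1
  process C: level=0
    C->A: in-degree(A)=0, level(A)=1, enqueue
    C->E: in-degree(E)=0, level(E)=1, enqueue
    C->G: in-degree(G)=3, level(G)>=1
  process D: level=1
    D->F: in-degree(F)=2, level(F)>=2
    D->G: in-degree(G)=2, level(G)>=2
  process A: level=1
    A->G: in-degree(G)=1, level(G)>=2
  process E: level=1
    E->F: in-degree(F)=1, level(F)>=2
    E->G: in-degree(G)=0, level(G)=2, enqueue
  process G: level=2
    G->F: in-degree(F)=0, level(F)=3, enqueue
  process F: level=3
All levels: A:1, B:0, C:0, D:1, E:1, F:3, G:2
max level = 3

Answer: 3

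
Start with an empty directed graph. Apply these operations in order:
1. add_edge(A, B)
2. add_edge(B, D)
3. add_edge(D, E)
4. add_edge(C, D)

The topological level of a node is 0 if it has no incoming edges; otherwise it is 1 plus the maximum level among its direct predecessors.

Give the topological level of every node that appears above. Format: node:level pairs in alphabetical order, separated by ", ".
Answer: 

Op 1: add_edge(A, B). Edges now: 1
Op 2: add_edge(B, D). Edges now: 2
Op 3: add_edge(D, E). Edges now: 3
Op 4: add_edge(C, D). Edges now: 4
Compute levels (Kahn BFS):
  sources (in-degree 0): A, C
  process A: level=0
    A->B: in-degree(B)=0, level(B)=1, enqueue
  process C: level=0
    C->D: in-degree(D)=1, level(D)>=1
  process B: level=1
    B->D: in-degree(D)=0, level(D)=2, enqueue
  process D: level=2
    D->E: in-degree(E)=0, level(E)=3, enqueue
  process E: level=3
All levels: A:0, B:1, C:0, D:2, E:3

Answer: A:0, B:1, C:0, D:2, E:3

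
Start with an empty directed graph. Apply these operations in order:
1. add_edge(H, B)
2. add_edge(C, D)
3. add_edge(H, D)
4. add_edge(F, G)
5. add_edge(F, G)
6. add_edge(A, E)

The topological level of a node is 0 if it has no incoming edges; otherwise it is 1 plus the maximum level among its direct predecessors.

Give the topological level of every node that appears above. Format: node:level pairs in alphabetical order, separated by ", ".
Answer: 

Op 1: add_edge(H, B). Edges now: 1
Op 2: add_edge(C, D). Edges now: 2
Op 3: add_edge(H, D). Edges now: 3
Op 4: add_edge(F, G). Edges now: 4
Op 5: add_edge(F, G) (duplicate, no change). Edges now: 4
Op 6: add_edge(A, E). Edges now: 5
Compute levels (Kahn BFS):
  sources (in-degree 0): A, C, F, H
  process A: level=0
    A->E: in-degree(E)=0, level(E)=1, enqueue
  process C: level=0
    C->D: in-degree(D)=1, level(D)>=1
  process F: level=0
    F->G: in-degree(G)=0, level(G)=1, enqueue
  process H: level=0
    H->B: in-degree(B)=0, level(B)=1, enqueue
    H->D: in-degree(D)=0, level(D)=1, enqueue
  process E: level=1
  process G: level=1
  process B: level=1
  process D: level=1
All levels: A:0, B:1, C:0, D:1, E:1, F:0, G:1, H:0

Answer: A:0, B:1, C:0, D:1, E:1, F:0, G:1, H:0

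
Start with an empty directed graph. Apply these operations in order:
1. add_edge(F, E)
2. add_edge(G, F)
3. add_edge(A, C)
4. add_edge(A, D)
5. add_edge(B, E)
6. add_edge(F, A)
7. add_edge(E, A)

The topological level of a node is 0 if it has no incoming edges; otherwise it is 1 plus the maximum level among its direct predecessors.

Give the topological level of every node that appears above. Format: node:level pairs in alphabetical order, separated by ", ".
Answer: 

Op 1: add_edge(F, E). Edges now: 1
Op 2: add_edge(G, F). Edges now: 2
Op 3: add_edge(A, C). Edges now: 3
Op 4: add_edge(A, D). Edges now: 4
Op 5: add_edge(B, E). Edges now: 5
Op 6: add_edge(F, A). Edges now: 6
Op 7: add_edge(E, A). Edges now: 7
Compute levels (Kahn BFS):
  sources (in-degree 0): B, G
  process B: level=0
    B->E: in-degree(E)=1, level(E)>=1
  process G: level=0
    G->F: in-degree(F)=0, level(F)=1, enqueue
  process F: level=1
    F->A: in-degree(A)=1, level(A)>=2
    F->E: in-degree(E)=0, level(E)=2, enqueue
  process E: level=2
    E->A: in-degree(A)=0, level(A)=3, enqueue
  process A: level=3
    A->C: in-degree(C)=0, level(C)=4, enqueue
    A->D: in-degree(D)=0, level(D)=4, enqueue
  process C: level=4
  process D: level=4
All levels: A:3, B:0, C:4, D:4, E:2, F:1, G:0

Answer: A:3, B:0, C:4, D:4, E:2, F:1, G:0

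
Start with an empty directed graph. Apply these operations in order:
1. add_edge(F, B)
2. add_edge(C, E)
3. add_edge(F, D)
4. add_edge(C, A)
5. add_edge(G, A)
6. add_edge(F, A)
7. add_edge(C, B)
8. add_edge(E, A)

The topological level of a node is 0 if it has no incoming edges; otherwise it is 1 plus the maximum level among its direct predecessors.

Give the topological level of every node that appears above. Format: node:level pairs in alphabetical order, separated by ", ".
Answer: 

Answer: A:2, B:1, C:0, D:1, E:1, F:0, G:0

Derivation:
Op 1: add_edge(F, B). Edges now: 1
Op 2: add_edge(C, E). Edges now: 2
Op 3: add_edge(F, D). Edges now: 3
Op 4: add_edge(C, A). Edges now: 4
Op 5: add_edge(G, A). Edges now: 5
Op 6: add_edge(F, A). Edges now: 6
Op 7: add_edge(C, B). Edges now: 7
Op 8: add_edge(E, A). Edges now: 8
Compute levels (Kahn BFS):
  sources (in-degree 0): C, F, G
  process C: level=0
    C->A: in-degree(A)=3, level(A)>=1
    C->B: in-degree(B)=1, level(B)>=1
    C->E: in-degree(E)=0, level(E)=1, enqueue
  process F: level=0
    F->A: in-degree(A)=2, level(A)>=1
    F->B: in-degree(B)=0, level(B)=1, enqueue
    F->D: in-degree(D)=0, level(D)=1, enqueue
  process G: level=0
    G->A: in-degree(A)=1, level(A)>=1
  process E: level=1
    E->A: in-degree(A)=0, level(A)=2, enqueue
  process B: level=1
  process D: level=1
  process A: level=2
All levels: A:2, B:1, C:0, D:1, E:1, F:0, G:0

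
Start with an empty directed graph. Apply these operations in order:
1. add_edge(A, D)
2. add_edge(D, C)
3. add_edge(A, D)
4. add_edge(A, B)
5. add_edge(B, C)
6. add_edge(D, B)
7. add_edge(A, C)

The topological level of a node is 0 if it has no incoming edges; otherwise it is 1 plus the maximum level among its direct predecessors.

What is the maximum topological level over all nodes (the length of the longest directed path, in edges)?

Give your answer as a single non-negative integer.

Answer: 3

Derivation:
Op 1: add_edge(A, D). Edges now: 1
Op 2: add_edge(D, C). Edges now: 2
Op 3: add_edge(A, D) (duplicate, no change). Edges now: 2
Op 4: add_edge(A, B). Edges now: 3
Op 5: add_edge(B, C). Edges now: 4
Op 6: add_edge(D, B). Edges now: 5
Op 7: add_edge(A, C). Edges now: 6
Compute levels (Kahn BFS):
  sources (in-degree 0): A
  process A: level=0
    A->B: in-degree(B)=1, level(B)>=1
    A->C: in-degree(C)=2, level(C)>=1
    A->D: in-degree(D)=0, level(D)=1, enqueue
  process D: level=1
    D->B: in-degree(B)=0, level(B)=2, enqueue
    D->C: in-degree(C)=1, level(C)>=2
  process B: level=2
    B->C: in-degree(C)=0, level(C)=3, enqueue
  process C: level=3
All levels: A:0, B:2, C:3, D:1
max level = 3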